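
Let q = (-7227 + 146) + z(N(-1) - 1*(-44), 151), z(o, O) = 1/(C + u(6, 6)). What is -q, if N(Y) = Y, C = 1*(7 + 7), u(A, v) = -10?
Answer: 28323/4 ≈ 7080.8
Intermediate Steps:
C = 14 (C = 1*14 = 14)
z(o, O) = ¼ (z(o, O) = 1/(14 - 10) = 1/4 = ¼)
q = -28323/4 (q = (-7227 + 146) + ¼ = -7081 + ¼ = -28323/4 ≈ -7080.8)
-q = -1*(-28323/4) = 28323/4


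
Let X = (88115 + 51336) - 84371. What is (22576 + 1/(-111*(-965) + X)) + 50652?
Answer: 11877215461/162195 ≈ 73228.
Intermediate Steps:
X = 55080 (X = 139451 - 84371 = 55080)
(22576 + 1/(-111*(-965) + X)) + 50652 = (22576 + 1/(-111*(-965) + 55080)) + 50652 = (22576 + 1/(107115 + 55080)) + 50652 = (22576 + 1/162195) + 50652 = 3661714321/162195 + 50652 = 11877215461/162195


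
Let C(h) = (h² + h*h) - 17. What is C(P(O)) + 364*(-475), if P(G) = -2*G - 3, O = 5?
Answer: -172579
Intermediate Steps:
P(G) = -3 - 2*G
C(h) = -17 + 2*h² (C(h) = (h² + h²) - 17 = 2*h² - 17 = -17 + 2*h²)
C(P(O)) + 364*(-475) = (-17 + 2*(-3 - 2*5)²) + 364*(-475) = (-17 + 2*(-3 - 10)²) - 172900 = (-17 + 2*(-13)²) - 172900 = (-17 + 2*169) - 172900 = (-17 + 338) - 172900 = 321 - 172900 = -172579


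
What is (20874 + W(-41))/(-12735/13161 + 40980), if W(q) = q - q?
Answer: 4360678/8560715 ≈ 0.50938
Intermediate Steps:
W(q) = 0
(20874 + W(-41))/(-12735/13161 + 40980) = (20874 + 0)/(-12735/13161 + 40980) = 20874/(-12735*1/13161 + 40980) = 20874/(-4245/4387 + 40980) = 20874/(179775015/4387) = 20874*(4387/179775015) = 4360678/8560715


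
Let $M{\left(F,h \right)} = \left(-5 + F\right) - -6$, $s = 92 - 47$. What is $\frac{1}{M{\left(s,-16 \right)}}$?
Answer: $\frac{1}{46} \approx 0.021739$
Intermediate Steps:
$s = 45$ ($s = 92 - 47 = 45$)
$M{\left(F,h \right)} = 1 + F$ ($M{\left(F,h \right)} = \left(-5 + F\right) + 6 = 1 + F$)
$\frac{1}{M{\left(s,-16 \right)}} = \frac{1}{1 + 45} = \frac{1}{46}$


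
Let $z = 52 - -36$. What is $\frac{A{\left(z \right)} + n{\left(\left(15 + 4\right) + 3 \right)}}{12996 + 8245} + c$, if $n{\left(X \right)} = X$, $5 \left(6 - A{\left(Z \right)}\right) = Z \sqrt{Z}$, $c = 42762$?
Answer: $\frac{908307670}{21241} - \frac{16 \sqrt{22}}{9655} \approx 42762.0$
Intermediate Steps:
$z = 88$ ($z = 52 + 36 = 88$)
$A{\left(Z \right)} = 6 - \frac{Z^{\frac{3}{2}}}{5}$ ($A{\left(Z \right)} = 6 - \frac{Z \sqrt{Z}}{5} = 6 - \frac{Z^{\frac{3}{2}}}{5}$)
$\frac{A{\left(z \right)} + n{\left(\left(15 + 4\right) + 3 \right)}}{12996 + 8245} + c = \frac{\left(6 - \frac{88^{\frac{3}{2}}}{5}\right) + \left(\left(15 + 4\right) + 3\right)}{12996 + 8245} + 42762 = \frac{\left(6 - \frac{176 \sqrt{22}}{5}\right) + \left(19 + 3\right)}{21241} + 42762 = \left(\left(6 - \frac{176 \sqrt{22}}{5}\right) + 22\right) \frac{1}{21241} + 42762 = \left(28 - \frac{176 \sqrt{22}}{5}\right) \frac{1}{21241} + 42762 = \left(\frac{28}{21241} - \frac{16 \sqrt{22}}{9655}\right) + 42762 = \frac{908307670}{21241} - \frac{16 \sqrt{22}}{9655}$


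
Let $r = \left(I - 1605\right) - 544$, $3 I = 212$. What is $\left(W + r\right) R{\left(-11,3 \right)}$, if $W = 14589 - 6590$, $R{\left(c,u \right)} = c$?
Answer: $- \frac{195382}{3} \approx -65127.0$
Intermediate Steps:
$I = \frac{212}{3}$ ($I = \frac{1}{3} \cdot 212 = \frac{212}{3} \approx 70.667$)
$W = 7999$
$r = - \frac{6235}{3}$ ($r = \left(\frac{212}{3} - 1605\right) - 544 = - \frac{4603}{3} - 544 = - \frac{6235}{3} \approx -2078.3$)
$\left(W + r\right) R{\left(-11,3 \right)} = \left(7999 - \frac{6235}{3}\right) \left(-11\right) = \frac{17762}{3} \left(-11\right) = - \frac{195382}{3}$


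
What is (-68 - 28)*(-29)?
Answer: 2784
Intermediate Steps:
(-68 - 28)*(-29) = -96*(-29) = 2784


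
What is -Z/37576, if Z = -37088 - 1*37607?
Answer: 74695/37576 ≈ 1.9878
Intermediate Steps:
Z = -74695 (Z = -37088 - 37607 = -74695)
-Z/37576 = -(-74695)/37576 = -1*(-74695/37576) = 74695/37576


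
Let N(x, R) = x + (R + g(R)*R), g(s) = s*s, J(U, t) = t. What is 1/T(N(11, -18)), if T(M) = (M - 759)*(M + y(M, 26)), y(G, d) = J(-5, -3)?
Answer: 1/38545516 ≈ 2.5943e-8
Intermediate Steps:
y(G, d) = -3
g(s) = s²
N(x, R) = R + x + R³ (N(x, R) = x + (R + R²*R) = x + (R + R³) = R + x + R³)
T(M) = (-759 + M)*(-3 + M) (T(M) = (M - 759)*(M - 3) = (-759 + M)*(-3 + M))
1/T(N(11, -18)) = 1/(2277 + (-18 + 11 + (-18)³)² - 762*(-18 + 11 + (-18)³)) = 1/(2277 + (-18 + 11 - 5832)² - 762*(-18 + 11 - 5832)) = 1/(2277 + (-5839)² - 762*(-5839)) = 1/(2277 + 34093921 + 4449318) = 1/38545516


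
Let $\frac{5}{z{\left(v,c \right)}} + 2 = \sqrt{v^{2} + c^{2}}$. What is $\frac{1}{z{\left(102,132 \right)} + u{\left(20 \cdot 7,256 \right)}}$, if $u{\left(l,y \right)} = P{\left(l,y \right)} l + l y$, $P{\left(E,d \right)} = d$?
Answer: $\frac{132961622}{9530689112745} - \frac{2 \sqrt{773}}{9530689112745} \approx 1.3951 \cdot 10^{-5}$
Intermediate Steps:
$z{\left(v,c \right)} = \frac{5}{-2 + \sqrt{c^{2} + v^{2}}}$ ($z{\left(v,c \right)} = \frac{5}{-2 + \sqrt{v^{2} + c^{2}}} = \frac{5}{-2 + \sqrt{c^{2} + v^{2}}}$)
$u{\left(l,y \right)} = 2 l y$ ($u{\left(l,y \right)} = y l + l y = l y + l y = 2 l y$)
$\frac{1}{z{\left(102,132 \right)} + u{\left(20 \cdot 7,256 \right)}} = \frac{1}{\frac{5}{-2 + \sqrt{132^{2} + 102^{2}}} + 2 \cdot 20 \cdot 7 \cdot 256} = \frac{1}{\frac{5}{-2 + \sqrt{17424 + 10404}} + 2 \cdot 140 \cdot 256} = \frac{1}{\frac{5}{-2 + \sqrt{27828}} + 71680} = \frac{1}{\frac{5}{-2 + 6 \sqrt{773}} + 71680} = \frac{1}{71680 + \frac{5}{-2 + 6 \sqrt{773}}}$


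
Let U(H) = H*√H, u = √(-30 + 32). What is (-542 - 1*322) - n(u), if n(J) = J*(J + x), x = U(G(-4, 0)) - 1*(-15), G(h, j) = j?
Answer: -866 - 15*√2 ≈ -887.21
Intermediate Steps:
u = √2 ≈ 1.4142
U(H) = H^(3/2)
x = 15 (x = 0^(3/2) - 1*(-15) = 0 + 15 = 15)
n(J) = J*(15 + J) (n(J) = J*(J + 15) = J*(15 + J))
(-542 - 1*322) - n(u) = (-542 - 1*322) - √2*(15 + √2) = (-542 - 322) - √2*(15 + √2) = -864 - √2*(15 + √2)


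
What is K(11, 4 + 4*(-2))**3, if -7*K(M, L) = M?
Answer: -1331/343 ≈ -3.8805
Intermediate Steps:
K(M, L) = -M/7
K(11, 4 + 4*(-2))**3 = (-1/7*11)**3 = (-11/7)**3 = -1331/343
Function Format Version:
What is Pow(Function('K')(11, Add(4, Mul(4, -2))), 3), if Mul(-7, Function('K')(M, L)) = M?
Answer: Rational(-1331, 343) ≈ -3.8805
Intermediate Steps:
Function('K')(M, L) = Mul(Rational(-1, 7), M)
Pow(Function('K')(11, Add(4, Mul(4, -2))), 3) = Pow(Mul(Rational(-1, 7), 11), 3) = Pow(Rational(-11, 7), 3) = Rational(-1331, 343)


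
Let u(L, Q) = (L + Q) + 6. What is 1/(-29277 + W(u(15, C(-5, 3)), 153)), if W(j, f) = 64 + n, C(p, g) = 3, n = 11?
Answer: -1/29202 ≈ -3.4244e-5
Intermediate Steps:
u(L, Q) = 6 + L + Q
W(j, f) = 75 (W(j, f) = 64 + 11 = 75)
1/(-29277 + W(u(15, C(-5, 3)), 153)) = 1/(-29277 + 75) = 1/(-29202) = -1/29202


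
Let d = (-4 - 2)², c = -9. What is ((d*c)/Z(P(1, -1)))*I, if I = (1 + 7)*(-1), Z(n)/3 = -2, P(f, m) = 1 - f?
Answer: -432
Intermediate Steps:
Z(n) = -6 (Z(n) = 3*(-2) = -6)
d = 36 (d = (-6)² = 36)
I = -8 (I = 8*(-1) = -8)
((d*c)/Z(P(1, -1)))*I = ((36*(-9))/(-6))*(-8) = -324*(-⅙)*(-8) = 54*(-8) = -432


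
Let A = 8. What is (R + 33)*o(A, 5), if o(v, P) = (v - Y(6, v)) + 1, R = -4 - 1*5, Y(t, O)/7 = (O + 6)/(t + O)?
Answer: 48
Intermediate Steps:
Y(t, O) = 7*(6 + O)/(O + t) (Y(t, O) = 7*((O + 6)/(t + O)) = 7*((6 + O)/(O + t)) = 7*(6 + O)/(O + t))
R = -9 (R = -4 - 5 = -9)
o(v, P) = -6 + v (o(v, P) = (v - 7*(6 + v)/(v + 6)) + 1 = (v - 7*(6 + v)/(6 + v)) + 1 = (v - 1*7) + 1 = (v - 7) + 1 = (-7 + v) + 1 = -6 + v)
(R + 33)*o(A, 5) = (-9 + 33)*(-6 + 8) = 24*2 = 48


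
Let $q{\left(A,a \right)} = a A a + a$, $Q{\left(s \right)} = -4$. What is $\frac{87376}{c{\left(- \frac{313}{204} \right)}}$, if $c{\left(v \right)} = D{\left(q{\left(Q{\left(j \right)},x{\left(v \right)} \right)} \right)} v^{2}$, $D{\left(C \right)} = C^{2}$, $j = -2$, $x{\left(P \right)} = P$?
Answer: $\frac{24599891886402816}{79480416602041} \approx 309.51$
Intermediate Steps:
$q{\left(A,a \right)} = a + A a^{2}$ ($q{\left(A,a \right)} = A a^{2} + a = a + A a^{2}$)
$c{\left(v \right)} = v^{4} \left(1 - 4 v\right)^{2}$ ($c{\left(v \right)} = \left(v \left(1 - 4 v\right)\right)^{2} v^{2} = v^{2} \left(1 - 4 v\right)^{2} v^{2} = v^{4} \left(1 - 4 v\right)^{2}$)
$\frac{87376}{c{\left(- \frac{313}{204} \right)}} = \frac{87376}{\left(- \frac{313}{204}\right)^{4} \left(-1 + 4 \left(- \frac{313}{204}\right)\right)^{2}} = \frac{87376}{\frac{9597924961}{1731891456} \left(-1 - \frac{313}{51}\right)^{2}} = \frac{87376}{\frac{9597924961}{1731891456} \left(- \frac{364}{51}\right)^{2}} = \frac{87376}{\frac{9597924961}{1731891456} \cdot \frac{132496}{2601}} = \frac{87376}{\frac{79480416602041}{281540604816}} = 87376 \cdot \frac{281540604816}{79480416602041} = \frac{24599891886402816}{79480416602041}$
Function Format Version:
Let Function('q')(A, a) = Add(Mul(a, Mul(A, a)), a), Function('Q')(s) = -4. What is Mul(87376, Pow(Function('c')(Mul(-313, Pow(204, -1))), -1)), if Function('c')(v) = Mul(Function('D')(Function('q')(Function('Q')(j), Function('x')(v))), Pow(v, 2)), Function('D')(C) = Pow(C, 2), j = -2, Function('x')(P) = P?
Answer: Rational(24599891886402816, 79480416602041) ≈ 309.51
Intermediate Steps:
Function('q')(A, a) = Add(a, Mul(A, Pow(a, 2))) (Function('q')(A, a) = Add(Mul(A, Pow(a, 2)), a) = Add(a, Mul(A, Pow(a, 2))))
Function('c')(v) = Mul(Pow(v, 4), Pow(Add(1, Mul(-4, v)), 2)) (Function('c')(v) = Mul(Pow(Mul(v, Add(1, Mul(-4, v))), 2), Pow(v, 2)) = Mul(Mul(Pow(v, 2), Pow(Add(1, Mul(-4, v)), 2)), Pow(v, 2)) = Mul(Pow(v, 4), Pow(Add(1, Mul(-4, v)), 2)))
Mul(87376, Pow(Function('c')(Mul(-313, Pow(204, -1))), -1)) = Mul(87376, Pow(Mul(Pow(Mul(-313, Pow(204, -1)), 4), Pow(Add(-1, Mul(4, Mul(-313, Pow(204, -1)))), 2)), -1)) = Mul(87376, Pow(Mul(Pow(Mul(-313, Rational(1, 204)), 4), Pow(Add(-1, Mul(4, Mul(-313, Rational(1, 204)))), 2)), -1)) = Mul(87376, Pow(Mul(Pow(Rational(-313, 204), 4), Pow(Add(-1, Mul(4, Rational(-313, 204))), 2)), -1)) = Mul(87376, Pow(Mul(Rational(9597924961, 1731891456), Pow(Add(-1, Rational(-313, 51)), 2)), -1)) = Mul(87376, Pow(Mul(Rational(9597924961, 1731891456), Pow(Rational(-364, 51), 2)), -1)) = Mul(87376, Pow(Mul(Rational(9597924961, 1731891456), Rational(132496, 2601)), -1)) = Mul(87376, Pow(Rational(79480416602041, 281540604816), -1)) = Mul(87376, Rational(281540604816, 79480416602041)) = Rational(24599891886402816, 79480416602041)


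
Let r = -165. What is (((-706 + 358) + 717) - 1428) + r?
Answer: -1224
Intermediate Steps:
(((-706 + 358) + 717) - 1428) + r = (((-706 + 358) + 717) - 1428) - 165 = ((-348 + 717) - 1428) - 165 = (369 - 1428) - 165 = -1059 - 165 = -1224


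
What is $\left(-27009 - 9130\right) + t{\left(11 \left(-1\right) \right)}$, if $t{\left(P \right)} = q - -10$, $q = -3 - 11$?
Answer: $-36143$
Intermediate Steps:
$q = -14$ ($q = -3 - 11 = -14$)
$t{\left(P \right)} = -4$ ($t{\left(P \right)} = -14 - -10 = -14 + 10 = -4$)
$\left(-27009 - 9130\right) + t{\left(11 \left(-1\right) \right)} = \left(-27009 - 9130\right) - 4 = -36139 - 4 = -36143$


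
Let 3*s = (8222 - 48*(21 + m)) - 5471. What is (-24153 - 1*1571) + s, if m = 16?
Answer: -25399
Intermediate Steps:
s = 325 (s = ((8222 - 48*(21 + 16)) - 5471)/3 = ((8222 - 48*37) - 5471)/3 = ((8222 - 1776) - 5471)/3 = (6446 - 5471)/3 = (1/3)*975 = 325)
(-24153 - 1*1571) + s = (-24153 - 1*1571) + 325 = (-24153 - 1571) + 325 = -25724 + 325 = -25399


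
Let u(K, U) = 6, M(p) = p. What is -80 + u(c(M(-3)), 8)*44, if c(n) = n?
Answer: 184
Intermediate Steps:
-80 + u(c(M(-3)), 8)*44 = -80 + 6*44 = -80 + 264 = 184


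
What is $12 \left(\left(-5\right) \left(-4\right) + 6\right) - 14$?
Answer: $298$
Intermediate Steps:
$12 \left(\left(-5\right) \left(-4\right) + 6\right) - 14 = 12 \left(20 + 6\right) - 14 = 12 \cdot 26 - 14 = 312 - 14 = 298$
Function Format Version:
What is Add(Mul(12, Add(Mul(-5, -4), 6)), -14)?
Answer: 298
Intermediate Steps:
Add(Mul(12, Add(Mul(-5, -4), 6)), -14) = Add(Mul(12, Add(20, 6)), -14) = Add(Mul(12, 26), -14) = Add(312, -14) = 298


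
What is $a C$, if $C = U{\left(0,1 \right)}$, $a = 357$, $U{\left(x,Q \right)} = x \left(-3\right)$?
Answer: $0$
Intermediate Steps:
$U{\left(x,Q \right)} = - 3 x$
$C = 0$ ($C = \left(-3\right) 0 = 0$)
$a C = 357 \cdot 0 = 0$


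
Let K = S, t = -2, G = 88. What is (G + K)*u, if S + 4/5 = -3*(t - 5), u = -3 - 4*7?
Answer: -16771/5 ≈ -3354.2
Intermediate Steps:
u = -31 (u = -3 - 28 = -31)
S = 101/5 (S = -4/5 - 3*(-2 - 5) = -4/5 - 3*(-7) = -4/5 + 21 = 101/5 ≈ 20.200)
K = 101/5 ≈ 20.200
(G + K)*u = (88 + 101/5)*(-31) = (541/5)*(-31) = -16771/5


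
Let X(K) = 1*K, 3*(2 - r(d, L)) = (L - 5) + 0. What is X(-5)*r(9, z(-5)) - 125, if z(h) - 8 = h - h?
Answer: -130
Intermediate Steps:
z(h) = 8 (z(h) = 8 + (h - h) = 8 + 0 = 8)
r(d, L) = 11/3 - L/3 (r(d, L) = 2 - ((L - 5) + 0)/3 = 2 - ((-5 + L) + 0)/3 = 2 - (-5 + L)/3 = 2 + (5/3 - L/3) = 11/3 - L/3)
X(K) = K
X(-5)*r(9, z(-5)) - 125 = -5*(11/3 - 1/3*8) - 125 = -5*(11/3 - 8/3) - 125 = -5*1 - 125 = -5 - 125 = -130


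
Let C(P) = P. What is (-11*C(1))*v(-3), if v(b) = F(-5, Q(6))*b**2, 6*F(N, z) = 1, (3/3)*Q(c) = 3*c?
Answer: -33/2 ≈ -16.500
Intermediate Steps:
Q(c) = 3*c
F(N, z) = 1/6 (F(N, z) = (1/6)*1 = 1/6)
v(b) = b**2/6
(-11*C(1))*v(-3) = (-11*1)*((1/6)*(-3)**2) = -11*9/6 = -11*3/2 = -33/2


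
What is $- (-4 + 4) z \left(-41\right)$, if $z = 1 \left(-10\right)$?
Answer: $0$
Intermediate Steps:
$z = -10$
$- (-4 + 4) z \left(-41\right) = - (-4 + 4) \left(-10\right) \left(-41\right) = \left(-1\right) 0 \left(-10\right) \left(-41\right) = 0 \left(-10\right) \left(-41\right) = 0 \left(-41\right) = 0$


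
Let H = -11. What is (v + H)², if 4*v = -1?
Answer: 2025/16 ≈ 126.56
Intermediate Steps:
v = -¼ (v = (¼)*(-1) = -¼ ≈ -0.25000)
(v + H)² = (-¼ - 11)² = (-45/4)² = 2025/16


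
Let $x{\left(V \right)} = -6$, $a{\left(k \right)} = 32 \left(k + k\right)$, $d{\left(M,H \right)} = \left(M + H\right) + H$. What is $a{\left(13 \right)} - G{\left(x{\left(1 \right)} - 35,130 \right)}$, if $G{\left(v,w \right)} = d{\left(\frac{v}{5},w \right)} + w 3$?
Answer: $\frac{951}{5} \approx 190.2$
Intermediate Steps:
$d{\left(M,H \right)} = M + 2 H$ ($d{\left(M,H \right)} = \left(H + M\right) + H = M + 2 H$)
$a{\left(k \right)} = 64 k$ ($a{\left(k \right)} = 32 \cdot 2 k = 64 k$)
$G{\left(v,w \right)} = 5 w + \frac{v}{5}$ ($G{\left(v,w \right)} = \left(\frac{v}{5} + 2 w\right) + w 3 = \left(v \frac{1}{5} + 2 w\right) + 3 w = \left(\frac{v}{5} + 2 w\right) + 3 w = \left(2 w + \frac{v}{5}\right) + 3 w = 5 w + \frac{v}{5}$)
$a{\left(13 \right)} - G{\left(x{\left(1 \right)} - 35,130 \right)} = 64 \cdot 13 - \left(5 \cdot 130 + \frac{-6 - 35}{5}\right) = 832 - \left(650 + \frac{1}{5} \left(-41\right)\right) = 832 - \left(650 - \frac{41}{5}\right) = 832 - \frac{3209}{5} = \frac{951}{5}$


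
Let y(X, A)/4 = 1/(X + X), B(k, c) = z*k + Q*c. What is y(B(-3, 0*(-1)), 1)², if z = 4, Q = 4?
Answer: 1/36 ≈ 0.027778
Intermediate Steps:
B(k, c) = 4*c + 4*k (B(k, c) = 4*k + 4*c = 4*c + 4*k)
y(X, A) = 2/X (y(X, A) = 4/(X + X) = 4/((2*X)) = 4*(1/(2*X)) = 2/X)
y(B(-3, 0*(-1)), 1)² = (2/(4*(0*(-1)) + 4*(-3)))² = (2/(4*0 - 12))² = (2/(0 - 12))² = (2/(-12))² = (2*(-1/12))² = (-⅙)² = 1/36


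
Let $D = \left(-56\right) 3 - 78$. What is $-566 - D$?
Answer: $-320$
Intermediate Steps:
$D = -246$ ($D = -168 - 78 = -246$)
$-566 - D = -566 - -246 = -566 + 246 = -320$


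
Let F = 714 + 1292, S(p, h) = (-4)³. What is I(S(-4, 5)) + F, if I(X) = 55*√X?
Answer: 2006 + 440*I ≈ 2006.0 + 440.0*I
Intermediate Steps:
S(p, h) = -64
F = 2006
I(S(-4, 5)) + F = 55*√(-64) + 2006 = 55*(8*I) + 2006 = 440*I + 2006 = 2006 + 440*I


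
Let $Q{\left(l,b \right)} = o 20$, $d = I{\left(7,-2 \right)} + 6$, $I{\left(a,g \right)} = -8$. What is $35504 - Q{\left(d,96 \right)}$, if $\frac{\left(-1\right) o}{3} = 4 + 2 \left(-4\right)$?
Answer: $35264$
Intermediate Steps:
$d = -2$ ($d = -8 + 6 = -2$)
$o = 12$ ($o = - 3 \left(4 + 2 \left(-4\right)\right) = - 3 \left(4 - 8\right) = \left(-3\right) \left(-4\right) = 12$)
$Q{\left(l,b \right)} = 240$ ($Q{\left(l,b \right)} = 12 \cdot 20 = 240$)
$35504 - Q{\left(d,96 \right)} = 35504 - 240 = 35264$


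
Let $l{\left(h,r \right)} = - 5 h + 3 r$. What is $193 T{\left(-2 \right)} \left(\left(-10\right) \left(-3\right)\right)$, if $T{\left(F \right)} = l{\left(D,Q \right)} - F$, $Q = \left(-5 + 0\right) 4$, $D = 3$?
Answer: $-422670$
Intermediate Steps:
$Q = -20$ ($Q = \left(-5\right) 4 = -20$)
$T{\left(F \right)} = -75 - F$ ($T{\left(F \right)} = \left(\left(-5\right) 3 + 3 \left(-20\right)\right) - F = \left(-15 - 60\right) - F = -75 - F$)
$193 T{\left(-2 \right)} \left(\left(-10\right) \left(-3\right)\right) = 193 \left(-75 - -2\right) \left(\left(-10\right) \left(-3\right)\right) = 193 \left(-75 + 2\right) 30 = 193 \left(-73\right) 30 = \left(-14089\right) 30 = -422670$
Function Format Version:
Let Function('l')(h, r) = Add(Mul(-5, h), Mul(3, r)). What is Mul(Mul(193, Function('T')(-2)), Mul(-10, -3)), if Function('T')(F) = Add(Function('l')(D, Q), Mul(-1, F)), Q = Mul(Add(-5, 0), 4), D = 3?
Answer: -422670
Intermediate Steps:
Q = -20 (Q = Mul(-5, 4) = -20)
Function('T')(F) = Add(-75, Mul(-1, F)) (Function('T')(F) = Add(Add(Mul(-5, 3), Mul(3, -20)), Mul(-1, F)) = Add(Add(-15, -60), Mul(-1, F)) = Add(-75, Mul(-1, F)))
Mul(Mul(193, Function('T')(-2)), Mul(-10, -3)) = Mul(Mul(193, Add(-75, Mul(-1, -2))), Mul(-10, -3)) = Mul(Mul(193, Add(-75, 2)), 30) = Mul(Mul(193, -73), 30) = Mul(-14089, 30) = -422670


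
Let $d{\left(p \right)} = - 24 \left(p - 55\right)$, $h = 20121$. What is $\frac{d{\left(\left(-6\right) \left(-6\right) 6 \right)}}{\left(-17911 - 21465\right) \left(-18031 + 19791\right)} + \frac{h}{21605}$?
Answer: $\frac{1515765429}{1627461440} \approx 0.93137$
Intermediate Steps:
$d{\left(p \right)} = 1320 - 24 p$ ($d{\left(p \right)} = - 24 \left(-55 + p\right) = 1320 - 24 p$)
$\frac{d{\left(\left(-6\right) \left(-6\right) 6 \right)}}{\left(-17911 - 21465\right) \left(-18031 + 19791\right)} + \frac{h}{21605} = \frac{1320 - 24 \left(-6\right) \left(-6\right) 6}{\left(-17911 - 21465\right) \left(-18031 + 19791\right)} + \frac{20121}{21605} = \frac{1320 - 24 \cdot 36 \cdot 6}{\left(-39376\right) 1760} + 20121 \cdot \frac{1}{21605} = \frac{1320 - 5184}{-69301760} + \frac{20121}{21605} = \left(1320 - 5184\right) \left(- \frac{1}{69301760}\right) + \frac{20121}{21605} = \left(-3864\right) \left(- \frac{1}{69301760}\right) + \frac{20121}{21605} = \frac{21}{376640} + \frac{20121}{21605} = \frac{1515765429}{1627461440}$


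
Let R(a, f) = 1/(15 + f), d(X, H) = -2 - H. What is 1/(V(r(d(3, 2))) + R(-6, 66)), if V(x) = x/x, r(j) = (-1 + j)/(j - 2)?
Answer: 81/82 ≈ 0.98780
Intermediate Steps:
r(j) = (-1 + j)/(-2 + j)
V(x) = 1
1/(V(r(d(3, 2))) + R(-6, 66)) = 1/(1 + 1/(15 + 66)) = 1/(1 + 1/81) = 1/(82/81) = 81/82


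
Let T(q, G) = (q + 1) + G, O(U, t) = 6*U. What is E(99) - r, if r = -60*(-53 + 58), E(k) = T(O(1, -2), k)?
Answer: 406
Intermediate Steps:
T(q, G) = 1 + G + q (T(q, G) = (1 + q) + G = 1 + G + q)
E(k) = 7 + k (E(k) = 1 + k + 6*1 = 1 + k + 6 = 7 + k)
r = -300 (r = -60*5 = -300)
E(99) - r = (7 + 99) - 1*(-300) = 106 + 300 = 406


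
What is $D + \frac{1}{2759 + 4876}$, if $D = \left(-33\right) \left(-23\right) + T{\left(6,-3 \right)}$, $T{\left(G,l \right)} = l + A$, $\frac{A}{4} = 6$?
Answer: $\frac{5955301}{7635} \approx 780.0$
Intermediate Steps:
$A = 24$ ($A = 4 \cdot 6 = 24$)
$T{\left(G,l \right)} = 24 + l$ ($T{\left(G,l \right)} = l + 24 = 24 + l$)
$D = 780$ ($D = \left(-33\right) \left(-23\right) + \left(24 - 3\right) = 759 + 21 = 780$)
$D + \frac{1}{2759 + 4876} = 780 + \frac{1}{2759 + 4876} = 780 + \frac{1}{7635} = \frac{5955301}{7635}$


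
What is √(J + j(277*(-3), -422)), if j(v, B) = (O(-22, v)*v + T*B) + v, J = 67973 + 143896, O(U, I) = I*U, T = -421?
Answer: I*√14803642 ≈ 3847.6*I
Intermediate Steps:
J = 211869
j(v, B) = v - 421*B - 22*v² (j(v, B) = ((v*(-22))*v - 421*B) + v = ((-22*v)*v - 421*B) + v = (-22*v² - 421*B) + v = (-421*B - 22*v²) + v = v - 421*B - 22*v²)
√(J + j(277*(-3), -422)) = √(211869 + (277*(-3) - 421*(-422) - 22*(277*(-3))²)) = √(211869 + (-831 + 177662 - 22*(-831)²)) = √(211869 + (-831 + 177662 - 22*690561)) = √(211869 + (-831 + 177662 - 15192342)) = √(211869 - 15015511) = √(-14803642) = I*√14803642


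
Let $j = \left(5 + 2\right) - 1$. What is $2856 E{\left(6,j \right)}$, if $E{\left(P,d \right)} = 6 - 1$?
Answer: $14280$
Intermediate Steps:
$j = 6$ ($j = 7 - 1 = 6$)
$E{\left(P,d \right)} = 5$ ($E{\left(P,d \right)} = 6 - 1 = 5$)
$2856 E{\left(6,j \right)} = 2856 \cdot 5 = 14280$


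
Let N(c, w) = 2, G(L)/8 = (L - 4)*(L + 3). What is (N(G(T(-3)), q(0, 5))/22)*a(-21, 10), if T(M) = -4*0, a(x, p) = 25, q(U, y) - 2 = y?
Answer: 25/11 ≈ 2.2727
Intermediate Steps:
q(U, y) = 2 + y
T(M) = 0
G(L) = 8*(-4 + L)*(3 + L) (G(L) = 8*((L - 4)*(L + 3)) = 8*((-4 + L)*(3 + L)) = 8*(-4 + L)*(3 + L))
(N(G(T(-3)), q(0, 5))/22)*a(-21, 10) = (2/22)*25 = (2*(1/22))*25 = (1/11)*25 = 25/11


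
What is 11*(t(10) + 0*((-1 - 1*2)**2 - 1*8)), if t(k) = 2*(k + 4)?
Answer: 308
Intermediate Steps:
t(k) = 8 + 2*k (t(k) = 2*(4 + k) = 8 + 2*k)
11*(t(10) + 0*((-1 - 1*2)**2 - 1*8)) = 11*((8 + 2*10) + 0*((-1 - 1*2)**2 - 1*8)) = 11*((8 + 20) + 0*((-1 - 2)**2 - 8)) = 11*(28 + 0*((-3)**2 - 8)) = 11*(28 + 0*(9 - 8)) = 11*(28 + 0*1) = 11*(28 + 0) = 11*28 = 308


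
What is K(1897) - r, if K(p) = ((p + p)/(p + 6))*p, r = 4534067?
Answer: -8621132283/1903 ≈ -4.5303e+6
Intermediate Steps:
K(p) = 2*p²/(6 + p) (K(p) = ((2*p)/(6 + p))*p = (2*p/(6 + p))*p = 2*p²/(6 + p))
K(1897) - r = 2*1897²/(6 + 1897) - 1*4534067 = 2*3598609/1903 - 4534067 = 2*3598609*(1/1903) - 4534067 = 7197218/1903 - 4534067 = -8621132283/1903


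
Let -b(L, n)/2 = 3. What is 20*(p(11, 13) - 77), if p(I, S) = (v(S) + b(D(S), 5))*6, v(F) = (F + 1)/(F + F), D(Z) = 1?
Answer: -28540/13 ≈ -2195.4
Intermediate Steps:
b(L, n) = -6 (b(L, n) = -2*3 = -6)
v(F) = (1 + F)/(2*F) (v(F) = (1 + F)/((2*F)) = (1 + F)*(1/(2*F)) = (1 + F)/(2*F))
p(I, S) = -36 + 3*(1 + S)/S (p(I, S) = ((1 + S)/(2*S) - 6)*6 = (-6 + (1 + S)/(2*S))*6 = -36 + 3*(1 + S)/S)
20*(p(11, 13) - 77) = 20*((-33 + 3/13) - 77) = 20*(-426/13 - 77) = 20*(-1427/13) = -28540/13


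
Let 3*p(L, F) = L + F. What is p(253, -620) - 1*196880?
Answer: -591007/3 ≈ -1.9700e+5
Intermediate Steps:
p(L, F) = F/3 + L/3 (p(L, F) = (L + F)/3 = (F + L)/3 = F/3 + L/3)
p(253, -620) - 1*196880 = ((1/3)*(-620) + (1/3)*253) - 1*196880 = (-620/3 + 253/3) - 196880 = -367/3 - 196880 = -591007/3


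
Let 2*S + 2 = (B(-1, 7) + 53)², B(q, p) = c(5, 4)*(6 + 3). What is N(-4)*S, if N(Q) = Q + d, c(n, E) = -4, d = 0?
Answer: -574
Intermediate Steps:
B(q, p) = -36 (B(q, p) = -4*(6 + 3) = -4*9 = -36)
N(Q) = Q (N(Q) = Q + 0 = Q)
S = 287/2 (S = -1 + (-36 + 53)²/2 = -1 + (½)*17² = -1 + (½)*289 = -1 + 289/2 = 287/2 ≈ 143.50)
N(-4)*S = -4*287/2 = -574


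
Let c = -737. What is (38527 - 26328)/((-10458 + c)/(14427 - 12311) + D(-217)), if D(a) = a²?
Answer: 25813084/99629129 ≈ 0.25909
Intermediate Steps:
(38527 - 26328)/((-10458 + c)/(14427 - 12311) + D(-217)) = (38527 - 26328)/((-10458 - 737)/(14427 - 12311) + (-217)²) = 12199/(-11195/2116 + 47089) = 12199/(99629129/2116) = 12199*(2116/99629129) = 25813084/99629129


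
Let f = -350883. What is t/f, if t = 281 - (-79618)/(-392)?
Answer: -727/3274908 ≈ -0.00022199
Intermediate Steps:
t = 2181/28 (t = 281 - (-79618)*(-1)/392 = 281 - 329*121/196 = 281 - 5687/28 = 2181/28 ≈ 77.893)
t/f = (2181/28)/(-350883) = (2181/28)*(-1/350883) = -727/3274908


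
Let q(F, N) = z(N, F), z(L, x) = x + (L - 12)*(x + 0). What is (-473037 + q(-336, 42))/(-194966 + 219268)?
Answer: -483453/24302 ≈ -19.894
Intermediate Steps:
z(L, x) = x + x*(-12 + L) (z(L, x) = x + (-12 + L)*x = x + x*(-12 + L))
q(F, N) = F*(-11 + N)
(-473037 + q(-336, 42))/(-194966 + 219268) = (-473037 - 336*(-11 + 42))/(-194966 + 219268) = (-473037 - 336*31)/24302 = (-473037 - 10416)*(1/24302) = -483453*1/24302 = -483453/24302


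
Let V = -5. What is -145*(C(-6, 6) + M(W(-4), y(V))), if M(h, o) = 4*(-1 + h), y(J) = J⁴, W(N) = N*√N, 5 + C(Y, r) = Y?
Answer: 2175 + 4640*I ≈ 2175.0 + 4640.0*I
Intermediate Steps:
C(Y, r) = -5 + Y
W(N) = N^(3/2)
M(h, o) = -4 + 4*h
-145*(C(-6, 6) + M(W(-4), y(V))) = -145*((-5 - 6) + (-4 + 4*(-4)^(3/2))) = -145*(-11 + (-4 + 4*(-8*I))) = -145*(-11 + (-4 - 32*I)) = -145*(-15 - 32*I) = 2175 + 4640*I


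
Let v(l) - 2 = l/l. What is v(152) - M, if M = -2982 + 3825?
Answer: -840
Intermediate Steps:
v(l) = 3 (v(l) = 2 + l/l = 2 + 1 = 3)
M = 843
v(152) - M = 3 - 1*843 = 3 - 843 = -840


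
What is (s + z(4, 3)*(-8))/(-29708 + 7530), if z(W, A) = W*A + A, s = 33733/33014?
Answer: 3927947/732184492 ≈ 0.0053647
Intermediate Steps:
s = 33733/33014 (s = 33733*(1/33014) = 33733/33014 ≈ 1.0218)
z(W, A) = A + A*W (z(W, A) = A*W + A = A + A*W)
(s + z(4, 3)*(-8))/(-29708 + 7530) = (33733/33014 + (3*(1 + 4))*(-8))/(-29708 + 7530) = (33733/33014 + (3*5)*(-8))/(-22178) = (33733/33014 + 15*(-8))*(-1/22178) = (33733/33014 - 120)*(-1/22178) = -3927947/33014*(-1/22178) = 3927947/732184492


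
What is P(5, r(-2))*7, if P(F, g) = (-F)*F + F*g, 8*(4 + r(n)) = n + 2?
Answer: -315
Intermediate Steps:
r(n) = -15/4 + n/8 (r(n) = -4 + (n + 2)/8 = -4 + (2 + n)/8 = -4 + (¼ + n/8) = -15/4 + n/8)
P(F, g) = -F² + F*g
P(5, r(-2))*7 = (5*((-15/4 + (⅛)*(-2)) - 1*5))*7 = (5*((-15/4 - ¼) - 5))*7 = (5*(-4 - 5))*7 = (5*(-9))*7 = -45*7 = -315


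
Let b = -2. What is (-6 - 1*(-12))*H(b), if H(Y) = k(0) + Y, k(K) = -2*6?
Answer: -84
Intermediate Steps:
k(K) = -12
H(Y) = -12 + Y
(-6 - 1*(-12))*H(b) = (-6 - 1*(-12))*(-12 - 2) = (-6 + 12)*(-14) = 6*(-14) = -84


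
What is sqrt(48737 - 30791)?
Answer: 3*sqrt(1994) ≈ 133.96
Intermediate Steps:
sqrt(48737 - 30791) = sqrt(17946) = 3*sqrt(1994)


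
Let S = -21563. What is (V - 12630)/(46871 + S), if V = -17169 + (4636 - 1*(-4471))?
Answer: -5173/6327 ≈ -0.81761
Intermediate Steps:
V = -8062 (V = -17169 + (4636 + 4471) = -17169 + 9107 = -8062)
(V - 12630)/(46871 + S) = (-8062 - 12630)/(46871 - 21563) = -20692/25308 = -20692*1/25308 = -5173/6327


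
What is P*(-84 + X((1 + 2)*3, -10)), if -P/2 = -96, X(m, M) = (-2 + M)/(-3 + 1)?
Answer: -14976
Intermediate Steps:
X(m, M) = 1 - M/2 (X(m, M) = (-2 + M)/(-2) = (-2 + M)*(-1/2) = 1 - M/2)
P = 192 (P = -2*(-96) = 192)
P*(-84 + X((1 + 2)*3, -10)) = 192*(-84 + (1 - 1/2*(-10))) = 192*(-84 + (1 + 5)) = 192*(-84 + 6) = 192*(-78) = -14976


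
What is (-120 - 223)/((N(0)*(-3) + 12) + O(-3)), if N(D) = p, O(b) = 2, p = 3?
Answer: -343/5 ≈ -68.600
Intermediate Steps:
N(D) = 3
(-120 - 223)/((N(0)*(-3) + 12) + O(-3)) = (-120 - 223)/((3*(-3) + 12) + 2) = -343/((-9 + 12) + 2) = -343/(3 + 2) = -343/5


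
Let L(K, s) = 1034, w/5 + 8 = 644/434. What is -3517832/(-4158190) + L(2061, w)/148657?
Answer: 263624960042/309072025415 ≈ 0.85296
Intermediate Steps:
w = -1010/31 (w = -40 + 5*(644/434) = -40 + 5*(644*(1/434)) = -40 + 5*(46/31) = -40 + 230/31 = -1010/31 ≈ -32.581)
-3517832/(-4158190) + L(2061, w)/148657 = -3517832/(-4158190) + 1034/148657 = -3517832*(-1/4158190) + 1034*(1/148657) = 1758916/2079095 + 1034/148657 = 263624960042/309072025415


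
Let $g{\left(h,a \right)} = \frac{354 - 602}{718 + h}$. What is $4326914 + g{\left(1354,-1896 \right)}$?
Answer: $\frac{1120670695}{259} \approx 4.3269 \cdot 10^{6}$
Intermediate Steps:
$g{\left(h,a \right)} = - \frac{248}{718 + h}$
$4326914 + g{\left(1354,-1896 \right)} = 4326914 - \frac{248}{718 + 1354} = 4326914 - \frac{248}{2072} = 4326914 - \frac{31}{259} = \frac{1120670695}{259}$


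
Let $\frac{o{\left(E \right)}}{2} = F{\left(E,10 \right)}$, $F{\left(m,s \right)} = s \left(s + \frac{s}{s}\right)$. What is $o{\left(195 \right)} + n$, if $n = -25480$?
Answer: $-25260$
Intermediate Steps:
$F{\left(m,s \right)} = s \left(1 + s\right)$ ($F{\left(m,s \right)} = s \left(s + 1\right) = s \left(1 + s\right)$)
$o{\left(E \right)} = 220$ ($o{\left(E \right)} = 2 \cdot 10 \left(1 + 10\right) = 2 \cdot 10 \cdot 11 = 2 \cdot 110 = 220$)
$o{\left(195 \right)} + n = 220 - 25480 = -25260$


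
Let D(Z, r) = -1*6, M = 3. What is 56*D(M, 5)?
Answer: -336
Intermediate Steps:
D(Z, r) = -6
56*D(M, 5) = 56*(-6) = -336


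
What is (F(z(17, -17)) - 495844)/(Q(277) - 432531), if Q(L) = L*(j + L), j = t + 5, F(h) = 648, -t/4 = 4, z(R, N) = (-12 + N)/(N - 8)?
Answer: 495196/358849 ≈ 1.3800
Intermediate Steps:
z(R, N) = (-12 + N)/(-8 + N)
t = -16 (t = -4*4 = -16)
j = -11 (j = -16 + 5 = -11)
Q(L) = L*(-11 + L)
(F(z(17, -17)) - 495844)/(Q(277) - 432531) = (648 - 495844)/(277*(-11 + 277) - 432531) = -495196/(277*266 - 432531) = -495196/(73682 - 432531) = -495196/(-358849) = -495196*(-1/358849) = 495196/358849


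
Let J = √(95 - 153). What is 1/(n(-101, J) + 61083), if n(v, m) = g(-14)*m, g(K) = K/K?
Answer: 61083/3731132947 - I*√58/3731132947 ≈ 1.6371e-5 - 2.0411e-9*I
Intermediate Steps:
g(K) = 1
J = I*√58 (J = √(-58) = I*√58 ≈ 7.6158*I)
n(v, m) = m (n(v, m) = 1*m = m)
1/(n(-101, J) + 61083) = 1/(I*√58 + 61083) = 1/(61083 + I*√58)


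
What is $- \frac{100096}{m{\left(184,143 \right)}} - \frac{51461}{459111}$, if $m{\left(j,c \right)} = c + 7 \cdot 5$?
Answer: $- \frac{22982167357}{40860879} \approx -562.45$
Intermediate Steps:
$m{\left(j,c \right)} = 35 + c$ ($m{\left(j,c \right)} = c + 35 = 35 + c$)
$- \frac{100096}{m{\left(184,143 \right)}} - \frac{51461}{459111} = - \frac{100096}{35 + 143} - \frac{51461}{459111} = - \frac{100096}{178} - \frac{51461}{459111} = \left(-100096\right) \frac{1}{178} - \frac{51461}{459111} = - \frac{50048}{89} - \frac{51461}{459111} = - \frac{22982167357}{40860879}$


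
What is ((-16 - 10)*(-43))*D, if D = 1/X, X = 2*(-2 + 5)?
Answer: 559/3 ≈ 186.33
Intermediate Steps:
X = 6 (X = 2*3 = 6)
D = 1/6 ≈ 0.16667
((-16 - 10)*(-43))*D = ((-16 - 10)*(-43))*(1/6) = -26*(-43)*(1/6) = 1118*(1/6) = 559/3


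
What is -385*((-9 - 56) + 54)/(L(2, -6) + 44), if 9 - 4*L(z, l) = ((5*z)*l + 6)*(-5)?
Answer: -3388/17 ≈ -199.29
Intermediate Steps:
L(z, l) = 39/4 + 25*l*z/4 (L(z, l) = 9/4 - ((5*z)*l + 6)*(-5)/4 = 9/4 - (5*l*z + 6)*(-5)/4 = 9/4 - (6 + 5*l*z)*(-5)/4 = 9/4 - (-30 - 25*l*z)/4 = 9/4 + (15/2 + 25*l*z/4) = 39/4 + 25*l*z/4)
-385*((-9 - 56) + 54)/(L(2, -6) + 44) = -385*((-9 - 56) + 54)/((39/4 + (25/4)*(-6)*2) + 44) = -385*(-65 + 54)/((39/4 - 75) + 44) = -(-4235)/(-261/4 + 44) = -(-4235)/(-85/4) = -(-4235)*(-4)/85 = -385*44/85 = -3388/17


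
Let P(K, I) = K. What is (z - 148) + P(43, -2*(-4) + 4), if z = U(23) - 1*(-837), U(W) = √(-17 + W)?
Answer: 732 + √6 ≈ 734.45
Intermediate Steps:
z = 837 + √6 (z = √(-17 + 23) - 1*(-837) = √6 + 837 = 837 + √6 ≈ 839.45)
(z - 148) + P(43, -2*(-4) + 4) = ((837 + √6) - 148) + 43 = (689 + √6) + 43 = 732 + √6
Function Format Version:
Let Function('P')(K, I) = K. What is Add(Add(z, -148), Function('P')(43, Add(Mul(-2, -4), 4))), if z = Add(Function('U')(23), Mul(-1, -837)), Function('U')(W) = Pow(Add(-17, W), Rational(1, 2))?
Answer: Add(732, Pow(6, Rational(1, 2))) ≈ 734.45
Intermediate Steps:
z = Add(837, Pow(6, Rational(1, 2))) (z = Add(Pow(Add(-17, 23), Rational(1, 2)), Mul(-1, -837)) = Add(Pow(6, Rational(1, 2)), 837) = Add(837, Pow(6, Rational(1, 2))) ≈ 839.45)
Add(Add(z, -148), Function('P')(43, Add(Mul(-2, -4), 4))) = Add(Add(Add(837, Pow(6, Rational(1, 2))), -148), 43) = Add(Add(689, Pow(6, Rational(1, 2))), 43) = Add(732, Pow(6, Rational(1, 2)))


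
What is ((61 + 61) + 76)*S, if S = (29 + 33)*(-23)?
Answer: -282348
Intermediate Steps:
S = -1426 (S = 62*(-23) = -1426)
((61 + 61) + 76)*S = ((61 + 61) + 76)*(-1426) = (122 + 76)*(-1426) = 198*(-1426) = -282348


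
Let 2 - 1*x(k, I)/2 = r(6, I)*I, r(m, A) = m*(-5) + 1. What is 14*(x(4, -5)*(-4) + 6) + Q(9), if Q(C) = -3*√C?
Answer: 16091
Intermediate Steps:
r(m, A) = 1 - 5*m (r(m, A) = -5*m + 1 = 1 - 5*m)
x(k, I) = 4 + 58*I (x(k, I) = 4 - 2*(1 - 5*6)*I = 4 - 2*(1 - 30)*I = 4 - (-58)*I = 4 + 58*I)
14*(x(4, -5)*(-4) + 6) + Q(9) = 14*((4 + 58*(-5))*(-4) + 6) - 3*√9 = 14*((4 - 290)*(-4) + 6) - 3*3 = 14*(-286*(-4) + 6) - 9 = 14*(1144 + 6) - 9 = 14*1150 - 9 = 16100 - 9 = 16091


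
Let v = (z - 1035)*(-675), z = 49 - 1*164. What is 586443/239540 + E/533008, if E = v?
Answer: 8902173849/2279941720 ≈ 3.9046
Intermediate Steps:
z = -115 (z = 49 - 164 = -115)
v = 776250 (v = (-115 - 1035)*(-675) = -1150*(-675) = 776250)
E = 776250
586443/239540 + E/533008 = 586443/239540 + 776250/533008 = 586443*(1/239540) + 776250*(1/533008) = 586443/239540 + 388125/266504 = 8902173849/2279941720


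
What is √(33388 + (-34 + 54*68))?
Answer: 33*√34 ≈ 192.42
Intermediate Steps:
√(33388 + (-34 + 54*68)) = √(33388 + (-34 + 3672)) = √(33388 + 3638) = √37026 = 33*√34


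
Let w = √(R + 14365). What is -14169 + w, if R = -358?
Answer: -14169 + √14007 ≈ -14051.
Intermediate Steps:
w = √14007 (w = √(-358 + 14365) = √14007 ≈ 118.35)
-14169 + w = -14169 + √14007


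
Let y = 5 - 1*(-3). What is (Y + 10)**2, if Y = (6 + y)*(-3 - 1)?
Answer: 2116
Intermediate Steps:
y = 8 (y = 5 + 3 = 8)
Y = -56 (Y = (6 + 8)*(-3 - 1) = 14*(-4) = -56)
(Y + 10)**2 = (-56 + 10)**2 = (-46)**2 = 2116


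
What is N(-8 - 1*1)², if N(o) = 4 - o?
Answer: 169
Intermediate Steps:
N(-8 - 1*1)² = (4 - (-8 - 1*1))² = (4 - (-8 - 1))² = (4 - 1*(-9))² = (4 + 9)² = 13² = 169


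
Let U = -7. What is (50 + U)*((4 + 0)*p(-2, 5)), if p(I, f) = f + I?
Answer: 516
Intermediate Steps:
p(I, f) = I + f
(50 + U)*((4 + 0)*p(-2, 5)) = (50 - 7)*((4 + 0)*(-2 + 5)) = 43*(4*3) = 43*12 = 516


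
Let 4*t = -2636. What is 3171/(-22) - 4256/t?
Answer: -1996057/14498 ≈ -137.68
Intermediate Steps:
t = -659 (t = (¼)*(-2636) = -659)
3171/(-22) - 4256/t = 3171/(-22) - 4256/(-659) = 3171*(-1/22) - 4256*(-1/659) = -3171/22 + 4256/659 = -1996057/14498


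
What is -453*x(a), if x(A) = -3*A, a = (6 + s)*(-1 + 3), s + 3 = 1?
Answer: 10872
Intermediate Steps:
s = -2 (s = -3 + 1 = -2)
a = 8 (a = (6 - 2)*(-1 + 3) = 4*2 = 8)
-453*x(a) = -(-1359)*8 = -453*(-24) = 10872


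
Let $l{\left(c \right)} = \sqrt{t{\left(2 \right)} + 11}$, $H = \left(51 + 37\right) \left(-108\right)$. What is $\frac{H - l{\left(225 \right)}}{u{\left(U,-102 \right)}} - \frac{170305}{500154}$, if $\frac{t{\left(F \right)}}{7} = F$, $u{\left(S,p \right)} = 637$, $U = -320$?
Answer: $- \frac{4864448671}{318598098} \approx -15.268$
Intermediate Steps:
$t{\left(F \right)} = 7 F$
$H = -9504$ ($H = 88 \left(-108\right) = -9504$)
$l{\left(c \right)} = 5$ ($l{\left(c \right)} = \sqrt{7 \cdot 2 + 11} = \sqrt{14 + 11} = \sqrt{25} = 5$)
$\frac{H - l{\left(225 \right)}}{u{\left(U,-102 \right)}} - \frac{170305}{500154} = \frac{-9504 - 5}{637} - \frac{170305}{500154} = \left(-9504 - 5\right) \frac{1}{637} - \frac{170305}{500154} = \left(-9509\right) \frac{1}{637} - \frac{170305}{500154} = - \frac{9509}{637} - \frac{170305}{500154} = - \frac{4864448671}{318598098}$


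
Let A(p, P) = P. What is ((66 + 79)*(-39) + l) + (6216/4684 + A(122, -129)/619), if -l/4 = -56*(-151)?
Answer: -28615502804/724849 ≈ -39478.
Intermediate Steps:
l = -33824 (l = -(-224)*(-151) = -4*8456 = -33824)
((66 + 79)*(-39) + l) + (6216/4684 + A(122, -129)/619) = ((66 + 79)*(-39) - 33824) + (6216/4684 - 129/619) = (145*(-39) - 33824) + (6216*(1/4684) - 129*1/619) = (-5655 - 33824) + (1554/1171 - 129/619) = -39479 + 810867/724849 = -28615502804/724849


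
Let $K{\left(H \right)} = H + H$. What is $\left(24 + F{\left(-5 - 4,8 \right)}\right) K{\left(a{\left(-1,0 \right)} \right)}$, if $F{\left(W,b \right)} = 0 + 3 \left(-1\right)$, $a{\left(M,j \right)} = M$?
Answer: $-42$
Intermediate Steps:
$K{\left(H \right)} = 2 H$
$F{\left(W,b \right)} = -3$ ($F{\left(W,b \right)} = 0 - 3 = -3$)
$\left(24 + F{\left(-5 - 4,8 \right)}\right) K{\left(a{\left(-1,0 \right)} \right)} = \left(24 - 3\right) 2 \left(-1\right) = 21 \left(-2\right) = -42$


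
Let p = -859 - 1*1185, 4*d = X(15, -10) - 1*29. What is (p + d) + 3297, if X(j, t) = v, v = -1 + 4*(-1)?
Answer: 2489/2 ≈ 1244.5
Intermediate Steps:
v = -5 (v = -1 - 4 = -5)
X(j, t) = -5
d = -17/2 (d = (-5 - 1*29)/4 = (-5 - 29)/4 = (¼)*(-34) = -17/2 ≈ -8.5000)
p = -2044 (p = -859 - 1185 = -2044)
(p + d) + 3297 = (-2044 - 17/2) + 3297 = -4105/2 + 3297 = 2489/2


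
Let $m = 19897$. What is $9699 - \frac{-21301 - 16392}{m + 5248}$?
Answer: $\frac{243919048}{25145} \approx 9700.5$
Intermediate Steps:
$9699 - \frac{-21301 - 16392}{m + 5248} = 9699 - \frac{-21301 - 16392}{19897 + 5248} = 9699 - - \frac{37693}{25145} = 9699 + \frac{37693}{25145} = \frac{243919048}{25145}$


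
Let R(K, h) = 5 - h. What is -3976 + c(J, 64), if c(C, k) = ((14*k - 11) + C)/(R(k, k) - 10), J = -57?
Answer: -3988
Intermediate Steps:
c(C, k) = (-11 + C + 14*k)/(-5 - k) (c(C, k) = ((14*k - 11) + C)/((5 - k) - 10) = ((-11 + 14*k) + C)/(-5 - k) = (-11 + C + 14*k)/(-5 - k))
-3976 + c(J, 64) = -3976 + (11 - 1*(-57) - 14*64)/(5 + 64) = -3976 + (11 + 57 - 896)/69 = -3976 + (1/69)*(-828) = -3976 - 12 = -3988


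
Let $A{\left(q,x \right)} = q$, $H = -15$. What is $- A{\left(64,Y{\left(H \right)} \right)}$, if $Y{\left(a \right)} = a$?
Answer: $-64$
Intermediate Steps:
$- A{\left(64,Y{\left(H \right)} \right)} = \left(-1\right) 64 = -64$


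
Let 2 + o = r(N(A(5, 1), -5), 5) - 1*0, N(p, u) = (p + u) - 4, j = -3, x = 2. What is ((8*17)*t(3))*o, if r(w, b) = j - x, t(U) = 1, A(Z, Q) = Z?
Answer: -952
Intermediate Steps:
N(p, u) = -4 + p + u
r(w, b) = -5 (r(w, b) = -3 - 1*2 = -3 - 2 = -5)
o = -7 (o = -2 + (-5 - 1*0) = -2 + (-5 + 0) = -2 - 5 = -7)
((8*17)*t(3))*o = ((8*17)*1)*(-7) = (136*1)*(-7) = 136*(-7) = -952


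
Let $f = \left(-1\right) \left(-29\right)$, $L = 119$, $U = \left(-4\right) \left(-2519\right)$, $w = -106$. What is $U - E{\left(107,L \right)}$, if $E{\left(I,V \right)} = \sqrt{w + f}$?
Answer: $10076 - i \sqrt{77} \approx 10076.0 - 8.775 i$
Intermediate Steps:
$U = 10076$
$f = 29$
$E{\left(I,V \right)} = i \sqrt{77}$ ($E{\left(I,V \right)} = \sqrt{-106 + 29} = \sqrt{-77} = i \sqrt{77}$)
$U - E{\left(107,L \right)} = 10076 - i \sqrt{77}$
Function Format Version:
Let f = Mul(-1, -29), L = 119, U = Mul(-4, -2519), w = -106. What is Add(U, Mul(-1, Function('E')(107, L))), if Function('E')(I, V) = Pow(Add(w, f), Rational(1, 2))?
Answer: Add(10076, Mul(-1, I, Pow(77, Rational(1, 2)))) ≈ Add(10076., Mul(-8.7750, I))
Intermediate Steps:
U = 10076
f = 29
Function('E')(I, V) = Mul(I, Pow(77, Rational(1, 2))) (Function('E')(I, V) = Pow(Add(-106, 29), Rational(1, 2)) = Pow(-77, Rational(1, 2)) = Mul(I, Pow(77, Rational(1, 2))))
Add(U, Mul(-1, Function('E')(107, L))) = Add(10076, Mul(-1, Mul(I, Pow(77, Rational(1, 2))))) = Add(10076, Mul(-1, I, Pow(77, Rational(1, 2))))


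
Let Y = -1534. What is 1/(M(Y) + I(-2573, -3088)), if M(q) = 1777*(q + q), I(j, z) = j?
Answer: -1/5454409 ≈ -1.8334e-7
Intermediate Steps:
M(q) = 3554*q (M(q) = 1777*(2*q) = 3554*q)
1/(M(Y) + I(-2573, -3088)) = 1/(3554*(-1534) - 2573) = 1/(-5451836 - 2573) = 1/(-5454409) = -1/5454409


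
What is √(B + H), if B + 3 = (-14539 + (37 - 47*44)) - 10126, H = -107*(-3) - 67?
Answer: I*√26445 ≈ 162.62*I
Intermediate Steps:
H = 254 (H = 321 - 67 = 254)
B = -26699 (B = -3 + ((-14539 + (37 - 47*44)) - 10126) = -3 + ((-14539 + (37 - 2068)) - 10126) = -3 + ((-14539 - 2031) - 10126) = -3 + (-16570 - 10126) = -3 - 26696 = -26699)
√(B + H) = √(-26699 + 254) = √(-26445) = I*√26445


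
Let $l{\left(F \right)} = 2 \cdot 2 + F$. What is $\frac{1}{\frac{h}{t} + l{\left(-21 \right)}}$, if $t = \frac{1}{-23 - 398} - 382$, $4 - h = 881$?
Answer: $- \frac{160823}{2364774} \approx -0.068008$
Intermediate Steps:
$h = -877$ ($h = 4 - 881 = -877$)
$t = - \frac{160823}{421}$ ($t = \frac{1}{-421} - 382 = - \frac{1}{421} - 382 = - \frac{160823}{421} \approx -382.0$)
$l{\left(F \right)} = 4 + F$
$\frac{1}{\frac{h}{t} + l{\left(-21 \right)}} = \frac{1}{- \frac{877}{- \frac{160823}{421}} + \left(4 - 21\right)} = \frac{1}{\left(-877\right) \left(- \frac{421}{160823}\right) - 17} = \frac{1}{\frac{369217}{160823} - 17} = \frac{1}{- \frac{2364774}{160823}} = - \frac{160823}{2364774}$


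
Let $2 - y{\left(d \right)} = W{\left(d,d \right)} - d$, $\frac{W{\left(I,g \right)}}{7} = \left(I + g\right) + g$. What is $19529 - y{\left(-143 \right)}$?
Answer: $16667$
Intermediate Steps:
$W{\left(I,g \right)} = 7 I + 14 g$ ($W{\left(I,g \right)} = 7 \left(\left(I + g\right) + g\right) = 7 \left(I + 2 g\right) = 7 I + 14 g$)
$y{\left(d \right)} = 2 - 20 d$ ($y{\left(d \right)} = 2 - \left(\left(7 d + 14 d\right) - d\right) = 2 - \left(21 d - d\right) = 2 - 20 d$)
$19529 - y{\left(-143 \right)} = 19529 - \left(2 - -2860\right) = 19529 - \left(2 + 2860\right) = 19529 - 2862 = 16667$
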